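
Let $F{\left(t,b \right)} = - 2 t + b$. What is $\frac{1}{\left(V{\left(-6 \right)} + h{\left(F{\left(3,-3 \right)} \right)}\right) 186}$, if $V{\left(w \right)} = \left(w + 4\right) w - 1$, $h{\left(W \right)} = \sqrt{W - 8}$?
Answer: $\frac{11}{25668} - \frac{i \sqrt{17}}{25668} \approx 0.00042855 - 0.00016063 i$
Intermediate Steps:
$F{\left(t,b \right)} = b - 2 t$
$h{\left(W \right)} = \sqrt{-8 + W}$
$V{\left(w \right)} = -1 + w \left(4 + w\right)$ ($V{\left(w \right)} = \left(4 + w\right) w - 1 = w \left(4 + w\right) - 1 = -1 + w \left(4 + w\right)$)
$\frac{1}{\left(V{\left(-6 \right)} + h{\left(F{\left(3,-3 \right)} \right)}\right) 186} = \frac{1}{\left(\left(-1 + \left(-6\right)^{2} + 4 \left(-6\right)\right) + \sqrt{-8 - 9}\right) 186} = \frac{1}{\left(\left(-1 + 36 - 24\right) + \sqrt{-8 - 9}\right) 186} = \frac{1}{\left(11 + \sqrt{-8 - 9}\right) 186} = \frac{1}{\left(11 + \sqrt{-17}\right) 186} = \frac{1}{\left(11 + i \sqrt{17}\right) 186} = \frac{1}{2046 + 186 i \sqrt{17}}$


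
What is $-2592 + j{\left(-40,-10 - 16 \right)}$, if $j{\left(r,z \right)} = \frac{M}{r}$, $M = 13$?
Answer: $- \frac{103693}{40} \approx -2592.3$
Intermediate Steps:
$j{\left(r,z \right)} = \frac{13}{r}$
$-2592 + j{\left(-40,-10 - 16 \right)} = -2592 + \frac{13}{-40} = -2592 + 13 \left(- \frac{1}{40}\right) = -2592 - \frac{13}{40} = - \frac{103693}{40}$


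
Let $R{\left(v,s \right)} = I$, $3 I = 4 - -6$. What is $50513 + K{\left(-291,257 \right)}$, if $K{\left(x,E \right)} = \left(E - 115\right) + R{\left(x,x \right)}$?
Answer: $\frac{151975}{3} \approx 50658.0$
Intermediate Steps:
$I = \frac{10}{3}$ ($I = \frac{4 - -6}{3} = \frac{4 + 6}{3} = \frac{1}{3} \cdot 10 = \frac{10}{3} \approx 3.3333$)
$R{\left(v,s \right)} = \frac{10}{3}$
$K{\left(x,E \right)} = - \frac{335}{3} + E$ ($K{\left(x,E \right)} = \left(E - 115\right) + \frac{10}{3} = \left(-115 + E\right) + \frac{10}{3} = - \frac{335}{3} + E$)
$50513 + K{\left(-291,257 \right)} = 50513 + \left(- \frac{335}{3} + 257\right) = 50513 + \frac{436}{3} = \frac{151975}{3}$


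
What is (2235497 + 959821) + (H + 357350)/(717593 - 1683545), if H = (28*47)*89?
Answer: 39570812029/12384 ≈ 3.1953e+6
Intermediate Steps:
H = 117124 (H = 1316*89 = 117124)
(2235497 + 959821) + (H + 357350)/(717593 - 1683545) = (2235497 + 959821) + (117124 + 357350)/(717593 - 1683545) = 3195318 + 474474/(-965952) = 3195318 + 474474*(-1/965952) = 3195318 - 6083/12384 = 39570812029/12384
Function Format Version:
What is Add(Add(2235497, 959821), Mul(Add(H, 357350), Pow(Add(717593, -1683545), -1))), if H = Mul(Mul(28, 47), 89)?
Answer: Rational(39570812029, 12384) ≈ 3.1953e+6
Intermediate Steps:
H = 117124 (H = Mul(1316, 89) = 117124)
Add(Add(2235497, 959821), Mul(Add(H, 357350), Pow(Add(717593, -1683545), -1))) = Add(Add(2235497, 959821), Mul(Add(117124, 357350), Pow(Add(717593, -1683545), -1))) = Add(3195318, Mul(474474, Pow(-965952, -1))) = Add(3195318, Mul(474474, Rational(-1, 965952))) = Add(3195318, Rational(-6083, 12384)) = Rational(39570812029, 12384)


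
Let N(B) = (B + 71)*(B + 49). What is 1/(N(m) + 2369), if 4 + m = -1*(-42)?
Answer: 1/11852 ≈ 8.4374e-5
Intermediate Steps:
m = 38 (m = -4 - 1*(-42) = -4 + 42 = 38)
N(B) = (49 + B)*(71 + B) (N(B) = (71 + B)*(49 + B) = (49 + B)*(71 + B))
1/(N(m) + 2369) = 1/((3479 + 38² + 120*38) + 2369) = 1/((3479 + 1444 + 4560) + 2369) = 1/(9483 + 2369) = 1/11852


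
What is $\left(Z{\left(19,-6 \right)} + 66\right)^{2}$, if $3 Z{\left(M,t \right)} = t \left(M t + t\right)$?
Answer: $93636$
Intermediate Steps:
$Z{\left(M,t \right)} = \frac{t \left(t + M t\right)}{3}$ ($Z{\left(M,t \right)} = \frac{t \left(M t + t\right)}{3} = \frac{t \left(t + M t\right)}{3}$)
$\left(Z{\left(19,-6 \right)} + 66\right)^{2} = \left(\frac{\left(-6\right)^{2} \left(1 + 19\right)}{3} + 66\right)^{2} = \left(\frac{1}{3} \cdot 36 \cdot 20 + 66\right)^{2} = \left(240 + 66\right)^{2} = 306^{2} = 93636$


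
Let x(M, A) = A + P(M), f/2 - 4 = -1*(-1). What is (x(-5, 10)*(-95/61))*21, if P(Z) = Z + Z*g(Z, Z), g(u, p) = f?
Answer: 89775/61 ≈ 1471.7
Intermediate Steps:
f = 10 (f = 8 + 2*(-1*(-1)) = 8 + 2*1 = 8 + 2 = 10)
g(u, p) = 10
P(Z) = 11*Z (P(Z) = Z + Z*10 = Z + 10*Z = 11*Z)
x(M, A) = A + 11*M
(x(-5, 10)*(-95/61))*21 = ((10 + 11*(-5))*(-95/61))*21 = ((10 - 55)*(-95*1/61))*21 = -45*(-95/61)*21 = (4275/61)*21 = 89775/61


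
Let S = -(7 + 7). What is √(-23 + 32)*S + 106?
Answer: 64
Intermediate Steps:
S = -14 (S = -1*14 = -14)
√(-23 + 32)*S + 106 = √(-23 + 32)*(-14) + 106 = √9*(-14) + 106 = 3*(-14) + 106 = -42 + 106 = 64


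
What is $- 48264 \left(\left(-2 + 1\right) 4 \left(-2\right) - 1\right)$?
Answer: $-337848$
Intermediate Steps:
$- 48264 \left(\left(-2 + 1\right) 4 \left(-2\right) - 1\right) = - 48264 \left(\left(-1\right) 4 \left(-2\right) - 1\right) = - 48264 \left(\left(-4\right) \left(-2\right) - 1\right) = - 48264 \left(8 - 1\right) = \left(-48264\right) 7 = -337848$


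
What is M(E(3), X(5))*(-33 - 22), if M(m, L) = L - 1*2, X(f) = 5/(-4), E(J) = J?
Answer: 715/4 ≈ 178.75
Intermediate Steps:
X(f) = -5/4 (X(f) = 5*(-1/4) = -5/4)
M(m, L) = -2 + L (M(m, L) = L - 2 = -2 + L)
M(E(3), X(5))*(-33 - 22) = (-2 - 5/4)*(-33 - 22) = -13/4*(-55) = 715/4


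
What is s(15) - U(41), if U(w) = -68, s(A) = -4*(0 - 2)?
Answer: 76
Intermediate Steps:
s(A) = 8 (s(A) = -4*(-2) = 8)
s(15) - U(41) = 8 - 1*(-68) = 8 + 68 = 76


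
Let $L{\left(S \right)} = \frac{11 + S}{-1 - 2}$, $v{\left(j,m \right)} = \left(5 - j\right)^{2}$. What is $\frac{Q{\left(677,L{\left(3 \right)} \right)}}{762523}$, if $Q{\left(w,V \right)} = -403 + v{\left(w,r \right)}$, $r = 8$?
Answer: $\frac{451181}{762523} \approx 0.59169$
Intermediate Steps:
$L{\left(S \right)} = - \frac{11}{3} - \frac{S}{3}$ ($L{\left(S \right)} = \frac{11 + S}{-3} = \left(11 + S\right) \left(- \frac{1}{3}\right) = - \frac{11}{3} - \frac{S}{3}$)
$Q{\left(w,V \right)} = -403 + \left(-5 + w\right)^{2}$
$\frac{Q{\left(677,L{\left(3 \right)} \right)}}{762523} = \frac{-403 + \left(-5 + 677\right)^{2}}{762523} = \left(-403 + 672^{2}\right) \frac{1}{762523} = \left(-403 + 451584\right) \frac{1}{762523} = 451181 \cdot \frac{1}{762523} = \frac{451181}{762523}$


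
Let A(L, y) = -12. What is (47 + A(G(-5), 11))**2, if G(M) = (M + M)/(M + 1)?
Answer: 1225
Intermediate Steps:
G(M) = 2*M/(1 + M) (G(M) = (2*M)/(1 + M) = 2*M/(1 + M))
(47 + A(G(-5), 11))**2 = (47 - 12)**2 = 35**2 = 1225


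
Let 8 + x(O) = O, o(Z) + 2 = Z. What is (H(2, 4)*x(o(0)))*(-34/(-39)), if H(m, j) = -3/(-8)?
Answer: -85/26 ≈ -3.2692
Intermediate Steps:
o(Z) = -2 + Z
x(O) = -8 + O
H(m, j) = 3/8 (H(m, j) = -3*(-⅛) = 3/8)
(H(2, 4)*x(o(0)))*(-34/(-39)) = (3*(-8 + (-2 + 0))/8)*(-34/(-39)) = (3*(-8 - 2)/8)*(-34*(-1/39)) = ((3/8)*(-10))*(34/39) = -15/4*34/39 = -85/26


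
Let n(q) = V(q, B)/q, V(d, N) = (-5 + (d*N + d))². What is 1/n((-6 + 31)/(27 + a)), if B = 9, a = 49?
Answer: 19/169 ≈ 0.11243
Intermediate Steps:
V(d, N) = (-5 + d + N*d)² (V(d, N) = (-5 + (N*d + d))² = (-5 + (d + N*d))² = (-5 + d + N*d)²)
n(q) = (-5 + 10*q)²/q (n(q) = (-5 + q + 9*q)²/q = (-5 + 10*q)²/q)
1/n((-6 + 31)/(27 + a)) = 1/(25*(-1 + 2*((-6 + 31)/(27 + 49)))²/(((-6 + 31)/(27 + 49)))) = 1/(25*(-1 + 2*(25/76))²/((25/76))) = 1/(25*(-1 + 2*(25*(1/76)))²/((25*(1/76)))) = 1/(25*(-1 + 2*(25/76))²/(25/76)) = 1/(25*(76/25)*(-1 + 25/38)²) = 1/(25*(76/25)*(-13/38)²) = 1/(25*(76/25)*(169/1444)) = 1/(169/19) = 19/169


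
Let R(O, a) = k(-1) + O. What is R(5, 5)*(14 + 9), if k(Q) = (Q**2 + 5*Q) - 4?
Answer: -69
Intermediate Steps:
k(Q) = -4 + Q**2 + 5*Q
R(O, a) = -8 + O (R(O, a) = (-4 + (-1)**2 + 5*(-1)) + O = (-4 + 1 - 5) + O = -8 + O)
R(5, 5)*(14 + 9) = (-8 + 5)*(14 + 9) = -3*23 = -69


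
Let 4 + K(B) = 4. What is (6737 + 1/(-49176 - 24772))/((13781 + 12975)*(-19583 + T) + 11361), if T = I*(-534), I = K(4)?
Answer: -498187675/38745157165876 ≈ -1.2858e-5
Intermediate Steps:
K(B) = 0 (K(B) = -4 + 4 = 0)
I = 0
T = 0 (T = 0*(-534) = 0)
(6737 + 1/(-49176 - 24772))/((13781 + 12975)*(-19583 + T) + 11361) = (6737 + 1/(-49176 - 24772))/((13781 + 12975)*(-19583 + 0) + 11361) = (6737 + 1/(-73948))/(26756*(-19583) + 11361) = (6737 - 1/73948)/(-523962748 + 11361) = (498187675/73948)/(-523951387) = (498187675/73948)*(-1/523951387) = -498187675/38745157165876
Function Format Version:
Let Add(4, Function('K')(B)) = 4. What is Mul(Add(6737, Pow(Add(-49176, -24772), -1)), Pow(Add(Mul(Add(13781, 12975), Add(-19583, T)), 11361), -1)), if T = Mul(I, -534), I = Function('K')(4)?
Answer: Rational(-498187675, 38745157165876) ≈ -1.2858e-5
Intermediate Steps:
Function('K')(B) = 0 (Function('K')(B) = Add(-4, 4) = 0)
I = 0
T = 0 (T = Mul(0, -534) = 0)
Mul(Add(6737, Pow(Add(-49176, -24772), -1)), Pow(Add(Mul(Add(13781, 12975), Add(-19583, T)), 11361), -1)) = Mul(Add(6737, Pow(Add(-49176, -24772), -1)), Pow(Add(Mul(Add(13781, 12975), Add(-19583, 0)), 11361), -1)) = Mul(Add(6737, Pow(-73948, -1)), Pow(Add(Mul(26756, -19583), 11361), -1)) = Mul(Add(6737, Rational(-1, 73948)), Pow(Add(-523962748, 11361), -1)) = Mul(Rational(498187675, 73948), Pow(-523951387, -1)) = Mul(Rational(498187675, 73948), Rational(-1, 523951387)) = Rational(-498187675, 38745157165876)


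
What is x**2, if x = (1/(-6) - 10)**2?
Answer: 13845841/1296 ≈ 10684.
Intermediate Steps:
x = 3721/36 (x = (-1/6 - 10)**2 = (-61/6)**2 = 3721/36 ≈ 103.36)
x**2 = (3721/36)**2 = 13845841/1296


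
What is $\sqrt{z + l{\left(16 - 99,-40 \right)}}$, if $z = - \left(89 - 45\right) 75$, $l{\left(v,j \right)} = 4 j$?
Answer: $2 i \sqrt{865} \approx 58.822 i$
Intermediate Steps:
$z = -3300$ ($z = - 44 \cdot 75 = \left(-1\right) 3300 = -3300$)
$\sqrt{z + l{\left(16 - 99,-40 \right)}} = \sqrt{-3300 + 4 \left(-40\right)} = \sqrt{-3300 - 160} = \sqrt{-3460} = 2 i \sqrt{865}$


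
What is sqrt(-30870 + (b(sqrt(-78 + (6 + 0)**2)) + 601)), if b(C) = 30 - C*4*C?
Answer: I*sqrt(30071) ≈ 173.41*I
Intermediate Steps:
b(C) = 30 - 4*C**2 (b(C) = 30 - 4*C*C = 30 - 4*C**2)
sqrt(-30870 + (b(sqrt(-78 + (6 + 0)**2)) + 601)) = sqrt(-30870 + ((30 - (-312 + 4*(6 + 0)**2)) + 601)) = sqrt(-30870 + ((30 - 4*(sqrt(-78 + 6**2))**2) + 601)) = sqrt(-30870 + ((30 - 4*(sqrt(-78 + 36))**2) + 601)) = sqrt(-30870 + ((30 - 4*(sqrt(-42))**2) + 601)) = sqrt(-30870 + ((30 - 4*(I*sqrt(42))**2) + 601)) = sqrt(-30870 + ((30 - 4*(-42)) + 601)) = sqrt(-30870 + ((30 + 168) + 601)) = sqrt(-30870 + (198 + 601)) = sqrt(-30870 + 799) = sqrt(-30071) = I*sqrt(30071)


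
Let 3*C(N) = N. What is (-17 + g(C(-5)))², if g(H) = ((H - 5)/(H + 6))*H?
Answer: 316969/1521 ≈ 208.40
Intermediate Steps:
C(N) = N/3
g(H) = H*(-5 + H)/(6 + H) (g(H) = ((-5 + H)/(6 + H))*H = H*(-5 + H)/(6 + H))
(-17 + g(C(-5)))² = (-17 + ((⅓)*(-5))*(-5 + (⅓)*(-5))/(6 + (⅓)*(-5)))² = (-17 - 5*(-5 - 5/3)/(3*(6 - 5/3)))² = (-17 - 5/3*(-20/3)/13/3)² = (-17 - 5/3*3/13*(-20/3))² = (-17 + 100/39)² = (-563/39)² = 316969/1521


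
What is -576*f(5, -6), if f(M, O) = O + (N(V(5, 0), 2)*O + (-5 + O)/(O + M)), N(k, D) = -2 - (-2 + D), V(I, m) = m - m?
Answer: -9792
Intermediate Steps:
V(I, m) = 0
N(k, D) = -D (N(k, D) = -2 + (2 - D) = -D)
f(M, O) = -O + (-5 + O)/(M + O) (f(M, O) = O + ((-1*2)*O + (-5 + O)/(O + M)) = O + (-2*O + (-5 + O)/(M + O)) = -O + (-5 + O)/(M + O))
-576*f(5, -6) = -576*(-5 - 6 - 1*(-6)² - 1*5*(-6))/(5 - 6) = -576*(-5 - 6 - 1*36 + 30)/(-1) = -(-576)*(-5 - 6 - 36 + 30) = -(-576)*(-17) = -576*17 = -9792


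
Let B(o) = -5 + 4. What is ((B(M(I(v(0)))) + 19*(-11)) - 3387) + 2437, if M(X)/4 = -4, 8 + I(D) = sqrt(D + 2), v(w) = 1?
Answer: -1160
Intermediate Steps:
I(D) = -8 + sqrt(2 + D) (I(D) = -8 + sqrt(D + 2) = -8 + sqrt(2 + D))
M(X) = -16 (M(X) = 4*(-4) = -16)
B(o) = -1
((B(M(I(v(0)))) + 19*(-11)) - 3387) + 2437 = ((-1 + 19*(-11)) - 3387) + 2437 = ((-1 - 209) - 3387) + 2437 = (-210 - 3387) + 2437 = -3597 + 2437 = -1160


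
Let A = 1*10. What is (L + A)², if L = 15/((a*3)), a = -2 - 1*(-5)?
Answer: 1225/9 ≈ 136.11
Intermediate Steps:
a = 3 (a = -2 + 5 = 3)
L = 5/3 (L = 15/((3*3)) = 15/9 = 15*(⅑) = 5/3 ≈ 1.6667)
A = 10
(L + A)² = (5/3 + 10)² = (35/3)² = 1225/9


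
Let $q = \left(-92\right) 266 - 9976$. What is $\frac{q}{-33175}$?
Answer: $\frac{34448}{33175} \approx 1.0384$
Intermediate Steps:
$q = -34448$ ($q = -24472 - 9976 = -34448$)
$\frac{q}{-33175} = - \frac{34448}{-33175} = \left(-34448\right) \left(- \frac{1}{33175}\right) = \frac{34448}{33175}$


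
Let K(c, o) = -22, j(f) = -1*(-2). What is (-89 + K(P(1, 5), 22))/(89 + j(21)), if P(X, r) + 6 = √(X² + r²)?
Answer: -111/91 ≈ -1.2198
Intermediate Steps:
j(f) = 2
P(X, r) = -6 + √(X² + r²)
(-89 + K(P(1, 5), 22))/(89 + j(21)) = (-89 - 22)/(89 + 2) = -111/91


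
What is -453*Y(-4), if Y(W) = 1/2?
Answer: -453/2 ≈ -226.50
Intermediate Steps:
Y(W) = 1/2
-453*Y(-4) = -453*1/2 = -453/2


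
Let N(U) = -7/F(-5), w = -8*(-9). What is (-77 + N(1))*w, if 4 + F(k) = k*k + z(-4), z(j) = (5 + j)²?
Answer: -61236/11 ≈ -5566.9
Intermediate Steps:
w = 72
F(k) = -3 + k² (F(k) = -4 + (k*k + (5 - 4)²) = -4 + (k² + 1²) = -4 + (k² + 1) = -4 + (1 + k²) = -3 + k²)
N(U) = -7/22 (N(U) = -7/(-3 + (-5)²) = -7/(-3 + 25) = -7/22)
(-77 + N(1))*w = (-77 - 7/22)*72 = -1701/22*72 = -61236/11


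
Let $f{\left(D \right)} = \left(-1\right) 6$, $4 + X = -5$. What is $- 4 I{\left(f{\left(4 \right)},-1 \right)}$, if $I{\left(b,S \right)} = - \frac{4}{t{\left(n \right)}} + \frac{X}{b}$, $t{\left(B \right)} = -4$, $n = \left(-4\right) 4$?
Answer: $-10$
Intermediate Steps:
$X = -9$ ($X = -4 - 5 = -9$)
$n = -16$
$f{\left(D \right)} = -6$
$I{\left(b,S \right)} = 1 - \frac{9}{b}$ ($I{\left(b,S \right)} = - \frac{4}{-4} - \frac{9}{b} = \left(-4\right) \left(- \frac{1}{4}\right) - \frac{9}{b} = 1 - \frac{9}{b}$)
$- 4 I{\left(f{\left(4 \right)},-1 \right)} = - 4 \frac{-9 - 6}{-6} = - 4 \left(\left(- \frac{1}{6}\right) \left(-15\right)\right) = \left(-4\right) \frac{5}{2} = -10$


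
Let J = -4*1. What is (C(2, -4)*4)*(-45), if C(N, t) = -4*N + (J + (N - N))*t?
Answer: -1440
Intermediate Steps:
J = -4
C(N, t) = -4*N - 4*t (C(N, t) = -4*N + (-4 + (N - N))*t = -4*N + (-4 + 0)*t = -4*N - 4*t)
(C(2, -4)*4)*(-45) = ((-4*2 - 4*(-4))*4)*(-45) = ((-8 + 16)*4)*(-45) = (8*4)*(-45) = 32*(-45) = -1440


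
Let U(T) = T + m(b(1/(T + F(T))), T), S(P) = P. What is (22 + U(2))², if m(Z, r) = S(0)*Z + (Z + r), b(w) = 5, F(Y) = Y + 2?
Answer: 961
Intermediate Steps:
F(Y) = 2 + Y
m(Z, r) = Z + r (m(Z, r) = 0*Z + (Z + r) = 0 + (Z + r) = Z + r)
U(T) = 5 + 2*T (U(T) = T + (5 + T) = 5 + 2*T)
(22 + U(2))² = (22 + (5 + 2*2))² = (22 + (5 + 4))² = (22 + 9)² = 31² = 961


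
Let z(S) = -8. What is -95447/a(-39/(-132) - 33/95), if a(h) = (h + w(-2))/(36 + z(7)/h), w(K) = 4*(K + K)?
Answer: 16458246911920/14560049 ≈ 1.1304e+6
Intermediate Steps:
w(K) = 8*K (w(K) = 4*(2*K) = 8*K)
a(h) = (-16 + h)/(36 - 8/h) (a(h) = (h + 8*(-2))/(36 - 8/h) = (h - 16)/(36 - 8/h) = (-16 + h)/(36 - 8/h))
-95447/a(-39/(-132) - 33/95) = -95447*4*(-2 + 9*(-39/(-132) - 33/95))/((-16 + (-39/(-132) - 33/95))*(-39/(-132) - 33/95)) = -95447*4*(-2 + 9*(-39*(-1/132) - 33*1/95))/((-16 + (-39*(-1/132) - 33*1/95))*(-39*(-1/132) - 33*1/95)) = -95447*4*(-2 + 9*(13/44 - 33/95))/((-16 + (13/44 - 33/95))*(13/44 - 33/95)) = -95447*(-16720*(-2 + 9*(-217/4180))/(217*(-16 - 217/4180))) = -95447/((¼)*(-217/4180)*(-67097/4180)/(-2 - 1953/4180)) = -95447/((¼)*(-217/4180)*(-67097/4180)/(-10313/4180)) = -95447/((¼)*(-217/4180)*(-4180/10313)*(-67097/4180)) = -95447/(-14560049/172433360) = -95447*(-172433360/14560049) = 16458246911920/14560049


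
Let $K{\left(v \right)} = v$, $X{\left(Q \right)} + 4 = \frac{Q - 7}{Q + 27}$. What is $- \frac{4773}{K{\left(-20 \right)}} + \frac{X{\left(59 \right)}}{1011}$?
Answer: $\frac{207493709}{869460} \approx 238.65$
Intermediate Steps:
$X{\left(Q \right)} = -4 + \frac{-7 + Q}{27 + Q}$ ($X{\left(Q \right)} = -4 + \frac{Q - 7}{Q + 27} = -4 + \frac{-7 + Q}{27 + Q}$)
$- \frac{4773}{K{\left(-20 \right)}} + \frac{X{\left(59 \right)}}{1011} = - \frac{4773}{-20} + \frac{\frac{1}{27 + 59} \left(-115 - 177\right)}{1011} = \left(-4773\right) \left(- \frac{1}{20}\right) + \frac{-115 - 177}{86} \cdot \frac{1}{1011} = \frac{4773}{20} + \frac{1}{86} \left(-292\right) \frac{1}{1011} = \frac{4773}{20} - \frac{146}{43473} = \frac{207493709}{869460}$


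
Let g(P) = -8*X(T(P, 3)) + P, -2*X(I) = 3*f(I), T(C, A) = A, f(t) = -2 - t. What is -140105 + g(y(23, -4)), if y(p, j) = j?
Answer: -140169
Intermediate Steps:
X(I) = 3 + 3*I/2 (X(I) = -3*(-2 - I)/2 = -(-6 - 3*I)/2 = 3 + 3*I/2)
g(P) = -60 + P (g(P) = -8*(3 + (3/2)*3) + P = -8*(3 + 9/2) + P = -8*15/2 + P = -60 + P)
-140105 + g(y(23, -4)) = -140105 + (-60 - 4) = -140105 - 64 = -140169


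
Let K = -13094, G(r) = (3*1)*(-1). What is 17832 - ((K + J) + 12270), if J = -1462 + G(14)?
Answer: 20121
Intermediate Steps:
G(r) = -3 (G(r) = 3*(-1) = -3)
J = -1465 (J = -1462 - 3 = -1465)
17832 - ((K + J) + 12270) = 17832 - ((-13094 - 1465) + 12270) = 17832 - (-14559 + 12270) = 17832 - 1*(-2289) = 17832 + 2289 = 20121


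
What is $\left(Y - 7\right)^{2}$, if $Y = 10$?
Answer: $9$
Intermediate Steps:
$\left(Y - 7\right)^{2} = \left(10 - 7\right)^{2} = 3^{2} = 9$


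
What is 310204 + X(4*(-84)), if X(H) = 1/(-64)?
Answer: 19853055/64 ≈ 3.1020e+5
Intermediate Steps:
X(H) = -1/64
310204 + X(4*(-84)) = 310204 - 1/64 = 19853055/64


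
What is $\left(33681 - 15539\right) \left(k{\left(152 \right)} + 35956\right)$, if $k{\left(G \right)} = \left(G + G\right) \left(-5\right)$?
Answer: $624737912$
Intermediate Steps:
$k{\left(G \right)} = - 10 G$ ($k{\left(G \right)} = 2 G \left(-5\right) = - 10 G$)
$\left(33681 - 15539\right) \left(k{\left(152 \right)} + 35956\right) = \left(33681 - 15539\right) \left(\left(-10\right) 152 + 35956\right) = 18142 \left(-1520 + 35956\right) = 18142 \cdot 34436 = 624737912$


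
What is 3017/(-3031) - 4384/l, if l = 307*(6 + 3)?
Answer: -3089125/1196379 ≈ -2.5821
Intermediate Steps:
l = 2763 (l = 307*9 = 2763)
3017/(-3031) - 4384/l = 3017/(-3031) - 4384/2763 = 3017*(-1/3031) - 4384*1/2763 = -431/433 - 4384/2763 = -3089125/1196379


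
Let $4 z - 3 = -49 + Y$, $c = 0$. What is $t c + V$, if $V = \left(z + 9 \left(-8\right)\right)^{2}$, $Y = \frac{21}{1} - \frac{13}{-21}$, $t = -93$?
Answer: $\frac{2689600}{441} \approx 6098.9$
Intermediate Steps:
$Y = \frac{454}{21}$ ($Y = 21 \cdot 1 - - \frac{13}{21} = 21 + \frac{13}{21} = \frac{454}{21} \approx 21.619$)
$z = - \frac{128}{21}$ ($z = \frac{3}{4} + \frac{-49 + \frac{454}{21}}{4} = \frac{3}{4} + \frac{1}{4} \left(- \frac{575}{21}\right) = \frac{3}{4} - \frac{575}{84} = - \frac{128}{21} \approx -6.0952$)
$V = \frac{2689600}{441}$ ($V = \left(- \frac{128}{21} + 9 \left(-8\right)\right)^{2} = \left(- \frac{128}{21} - 72\right)^{2} = \left(- \frac{1640}{21}\right)^{2} = \frac{2689600}{441} \approx 6098.9$)
$t c + V = \left(-93\right) 0 + \frac{2689600}{441} = 0 + \frac{2689600}{441} = \frac{2689600}{441}$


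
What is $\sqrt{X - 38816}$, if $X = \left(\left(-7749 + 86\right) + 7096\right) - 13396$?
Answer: $i \sqrt{52779} \approx 229.74 i$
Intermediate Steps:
$X = -13963$ ($X = \left(-7663 + 7096\right) - 13396 = -567 - 13396 = -13963$)
$\sqrt{X - 38816} = \sqrt{-13963 - 38816} = \sqrt{-52779} = i \sqrt{52779}$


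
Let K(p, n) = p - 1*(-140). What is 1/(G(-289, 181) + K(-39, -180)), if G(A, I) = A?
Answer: -1/188 ≈ -0.0053191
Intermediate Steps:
K(p, n) = 140 + p (K(p, n) = p + 140 = 140 + p)
1/(G(-289, 181) + K(-39, -180)) = 1/(-289 + (140 - 39)) = 1/(-289 + 101) = 1/(-188) = -1/188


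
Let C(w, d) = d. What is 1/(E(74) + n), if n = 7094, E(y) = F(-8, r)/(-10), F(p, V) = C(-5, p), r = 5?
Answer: 5/35474 ≈ 0.00014095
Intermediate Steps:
F(p, V) = p
E(y) = 4/5 (E(y) = -8/(-10) = -8*(-1/10) = 4/5)
1/(E(74) + n) = 1/(4/5 + 7094) = 1/(35474/5) = 5/35474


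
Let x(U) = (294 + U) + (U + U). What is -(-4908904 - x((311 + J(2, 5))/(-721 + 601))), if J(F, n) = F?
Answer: 196367607/40 ≈ 4.9092e+6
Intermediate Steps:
x(U) = 294 + 3*U (x(U) = (294 + U) + 2*U = 294 + 3*U)
-(-4908904 - x((311 + J(2, 5))/(-721 + 601))) = -(-4908904 - (294 + 3*((311 + 2)/(-721 + 601)))) = -(-4908904 - (294 + 3*(313/(-120)))) = -(-4908904 - (294 + 3*(313*(-1/120)))) = -(-4908904 - (294 + 3*(-313/120))) = -(-4908904 - (294 - 313/40)) = -(-4908904 - 1*11447/40) = -(-4908904 - 11447/40) = -1*(-196367607/40) = 196367607/40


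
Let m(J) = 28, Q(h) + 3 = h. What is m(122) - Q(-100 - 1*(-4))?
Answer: 127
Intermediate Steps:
Q(h) = -3 + h
m(122) - Q(-100 - 1*(-4)) = 28 - (-3 + (-100 - 1*(-4))) = 28 - (-3 + (-100 + 4)) = 28 - (-3 - 96) = 28 - 1*(-99) = 28 + 99 = 127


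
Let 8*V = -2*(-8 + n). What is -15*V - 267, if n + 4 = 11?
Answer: -1083/4 ≈ -270.75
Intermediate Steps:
n = 7 (n = -4 + 11 = 7)
V = ¼ (V = (-2*(-8 + 7))/8 = (-2*(-1))/8 = (⅛)*2 = ¼ ≈ 0.25000)
-15*V - 267 = -15*¼ - 267 = -15/4 - 267 = -1083/4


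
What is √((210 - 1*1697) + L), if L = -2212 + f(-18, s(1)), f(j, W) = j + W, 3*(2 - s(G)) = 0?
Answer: I*√3715 ≈ 60.951*I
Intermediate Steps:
s(G) = 2 (s(G) = 2 - ⅓*0 = 2 + 0 = 2)
f(j, W) = W + j
L = -2228 (L = -2212 + (2 - 18) = -2212 - 16 = -2228)
√((210 - 1*1697) + L) = √((210 - 1*1697) - 2228) = √((210 - 1697) - 2228) = √(-1487 - 2228) = √(-3715) = I*√3715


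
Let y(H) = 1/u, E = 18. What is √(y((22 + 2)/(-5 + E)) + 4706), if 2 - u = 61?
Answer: √16381527/59 ≈ 68.600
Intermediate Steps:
u = -59 (u = 2 - 1*61 = 2 - 61 = -59)
y(H) = -1/59 (y(H) = 1/(-59) = -1/59)
√(y((22 + 2)/(-5 + E)) + 4706) = √(-1/59 + 4706) = √(277653/59) = √16381527/59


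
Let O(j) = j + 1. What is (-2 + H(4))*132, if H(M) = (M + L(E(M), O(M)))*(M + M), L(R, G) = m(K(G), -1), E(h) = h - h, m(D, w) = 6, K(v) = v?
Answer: 10296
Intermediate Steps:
O(j) = 1 + j
E(h) = 0
L(R, G) = 6
H(M) = 2*M*(6 + M) (H(M) = (M + 6)*(M + M) = (6 + M)*(2*M) = 2*M*(6 + M))
(-2 + H(4))*132 = (-2 + 2*4*(6 + 4))*132 = (-2 + 2*4*10)*132 = (-2 + 80)*132 = 78*132 = 10296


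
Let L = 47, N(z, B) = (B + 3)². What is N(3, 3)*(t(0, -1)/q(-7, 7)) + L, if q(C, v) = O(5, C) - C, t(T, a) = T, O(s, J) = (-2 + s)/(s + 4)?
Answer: 47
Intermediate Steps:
O(s, J) = (-2 + s)/(4 + s)
q(C, v) = ⅓ - C (q(C, v) = (-2 + 5)/(4 + 5) - C = 3/9 - C = (⅑)*3 - C = ⅓ - C)
N(z, B) = (3 + B)²
N(3, 3)*(t(0, -1)/q(-7, 7)) + L = (3 + 3)²*(0/(⅓ - 1*(-7))) + 47 = 6²*(0/(⅓ + 7)) + 47 = 36*(0/(22/3)) + 47 = 36*(0*(3/22)) + 47 = 36*0 + 47 = 0 + 47 = 47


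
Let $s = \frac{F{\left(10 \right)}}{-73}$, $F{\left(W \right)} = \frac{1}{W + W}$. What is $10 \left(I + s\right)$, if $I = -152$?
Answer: $- \frac{221921}{146} \approx -1520.0$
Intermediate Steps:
$F{\left(W \right)} = \frac{1}{2 W}$
$s = - \frac{1}{1460}$ ($s = \frac{\frac{1}{2} \cdot \frac{1}{10}}{-73} = \frac{1}{2} \cdot \frac{1}{10} \left(- \frac{1}{73}\right) = \frac{1}{20} \left(- \frac{1}{73}\right) = - \frac{1}{1460} \approx -0.00068493$)
$10 \left(I + s\right) = 10 \left(-152 - \frac{1}{1460}\right) = 10 \left(- \frac{221921}{1460}\right) = - \frac{221921}{146}$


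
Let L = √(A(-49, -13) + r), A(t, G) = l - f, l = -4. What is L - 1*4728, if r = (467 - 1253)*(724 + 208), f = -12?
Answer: -4728 + 8*I*√11446 ≈ -4728.0 + 855.89*I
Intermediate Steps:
A(t, G) = 8 (A(t, G) = -4 - 1*(-12) = -4 + 12 = 8)
r = -732552 (r = -786*932 = -732552)
L = 8*I*√11446 (L = √(8 - 732552) = √(-732544) = 8*I*√11446 ≈ 855.89*I)
L - 1*4728 = 8*I*√11446 - 1*4728 = 8*I*√11446 - 4728 = -4728 + 8*I*√11446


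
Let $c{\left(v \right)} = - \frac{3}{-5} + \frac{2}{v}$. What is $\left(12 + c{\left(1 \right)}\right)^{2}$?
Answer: $\frac{5329}{25} \approx 213.16$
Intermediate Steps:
$c{\left(v \right)} = \frac{3}{5} + \frac{2}{v}$ ($c{\left(v \right)} = \left(-3\right) \left(- \frac{1}{5}\right) + \frac{2}{v} = \frac{3}{5} + \frac{2}{v}$)
$\left(12 + c{\left(1 \right)}\right)^{2} = \left(12 + \left(\frac{3}{5} + \frac{2}{1}\right)\right)^{2} = \left(12 + \left(\frac{3}{5} + 2 \cdot 1\right)\right)^{2} = \left(12 + \left(\frac{3}{5} + 2\right)\right)^{2} = \left(12 + \frac{13}{5}\right)^{2} = \left(\frac{73}{5}\right)^{2} = \frac{5329}{25}$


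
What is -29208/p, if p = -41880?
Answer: 1217/1745 ≈ 0.69742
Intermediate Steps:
-29208/p = -29208/(-41880) = -29208*(-1/41880) = 1217/1745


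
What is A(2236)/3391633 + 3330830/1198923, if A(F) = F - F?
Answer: 3330830/1198923 ≈ 2.7782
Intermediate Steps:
A(F) = 0
A(2236)/3391633 + 3330830/1198923 = 0/3391633 + 3330830/1198923 = 0*(1/3391633) + 3330830*(1/1198923) = 0 + 3330830/1198923 = 3330830/1198923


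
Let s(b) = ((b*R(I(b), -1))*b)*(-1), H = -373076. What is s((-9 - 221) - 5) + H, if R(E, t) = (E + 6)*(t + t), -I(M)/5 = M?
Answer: 130068374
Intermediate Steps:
I(M) = -5*M
R(E, t) = 2*t*(6 + E) (R(E, t) = (6 + E)*(2*t) = 2*t*(6 + E))
s(b) = -b²*(-12 + 10*b) (s(b) = ((b*(2*(-1)*(6 - 5*b)))*b)*(-1) = ((b*(-12 + 10*b))*b)*(-1) = (b²*(-12 + 10*b))*(-1) = -b²*(-12 + 10*b))
s((-9 - 221) - 5) + H = ((-9 - 221) - 5)²*(12 - 10*((-9 - 221) - 5)) - 373076 = (-230 - 5)²*(12 - 10*(-230 - 5)) - 373076 = (-235)²*(12 - 10*(-235)) - 373076 = 55225*(12 + 2350) - 373076 = 55225*2362 - 373076 = 130441450 - 373076 = 130068374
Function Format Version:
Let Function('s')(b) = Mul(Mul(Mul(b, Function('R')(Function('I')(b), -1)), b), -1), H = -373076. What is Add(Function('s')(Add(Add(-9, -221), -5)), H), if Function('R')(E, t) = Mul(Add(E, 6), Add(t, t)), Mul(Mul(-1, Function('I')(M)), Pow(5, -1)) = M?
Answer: 130068374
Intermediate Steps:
Function('I')(M) = Mul(-5, M)
Function('R')(E, t) = Mul(2, t, Add(6, E)) (Function('R')(E, t) = Mul(Add(6, E), Mul(2, t)) = Mul(2, t, Add(6, E)))
Function('s')(b) = Mul(-1, Pow(b, 2), Add(-12, Mul(10, b))) (Function('s')(b) = Mul(Mul(Mul(b, Mul(2, -1, Add(6, Mul(-5, b)))), b), -1) = Mul(Mul(Mul(b, Add(-12, Mul(10, b))), b), -1) = Mul(Mul(Pow(b, 2), Add(-12, Mul(10, b))), -1) = Mul(-1, Pow(b, 2), Add(-12, Mul(10, b))))
Add(Function('s')(Add(Add(-9, -221), -5)), H) = Add(Mul(Pow(Add(Add(-9, -221), -5), 2), Add(12, Mul(-10, Add(Add(-9, -221), -5)))), -373076) = Add(Mul(Pow(Add(-230, -5), 2), Add(12, Mul(-10, Add(-230, -5)))), -373076) = Add(Mul(Pow(-235, 2), Add(12, Mul(-10, -235))), -373076) = Add(Mul(55225, Add(12, 2350)), -373076) = Add(Mul(55225, 2362), -373076) = Add(130441450, -373076) = 130068374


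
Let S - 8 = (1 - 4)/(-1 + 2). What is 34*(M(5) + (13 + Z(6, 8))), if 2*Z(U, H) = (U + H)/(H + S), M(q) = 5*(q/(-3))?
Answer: 6902/39 ≈ 176.97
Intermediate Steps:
S = 5 (S = 8 + (1 - 4)/(-1 + 2) = 8 - 3/1 = 8 - 3*1 = 8 - 3 = 5)
M(q) = -5*q/3 (M(q) = 5*(q*(-⅓)) = 5*(-q/3) = -5*q/3)
Z(U, H) = (H + U)/(2*(5 + H)) (Z(U, H) = ((U + H)/(H + 5))/2 = ((H + U)/(5 + H))/2 = (H + U)/(2*(5 + H)))
34*(M(5) + (13 + Z(6, 8))) = 34*(-5/3*5 + (13 + (8 + 6)/(2*(5 + 8)))) = 34*(-25/3 + (13 + (½)*14/13)) = 34*(-25/3 + (13 + (½)*(1/13)*14)) = 34*(-25/3 + (13 + 7/13)) = 34*(-25/3 + 176/13) = 34*(203/39) = 6902/39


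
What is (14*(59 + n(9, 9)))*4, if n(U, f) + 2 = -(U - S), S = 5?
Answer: 2968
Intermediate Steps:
n(U, f) = 3 - U (n(U, f) = -2 - (U - 1*5) = -2 - (U - 5) = -2 - (-5 + U) = -2 + (5 - U) = 3 - U)
(14*(59 + n(9, 9)))*4 = (14*(59 + (3 - 1*9)))*4 = (14*(59 + (3 - 9)))*4 = (14*(59 - 6))*4 = (14*53)*4 = 742*4 = 2968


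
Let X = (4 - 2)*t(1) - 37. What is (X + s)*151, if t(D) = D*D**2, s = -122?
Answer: -23707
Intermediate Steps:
t(D) = D**3
X = -35 (X = (4 - 2)*1**3 - 37 = 2*1 - 37 = 2 - 37 = -35)
(X + s)*151 = (-35 - 122)*151 = -157*151 = -23707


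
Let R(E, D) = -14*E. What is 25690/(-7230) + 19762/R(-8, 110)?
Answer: 7000099/40488 ≈ 172.89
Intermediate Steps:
25690/(-7230) + 19762/R(-8, 110) = 25690/(-7230) + 19762/((-14*(-8))) = 25690*(-1/7230) + 19762/112 = -2569/723 + 19762*(1/112) = -2569/723 + 9881/56 = 7000099/40488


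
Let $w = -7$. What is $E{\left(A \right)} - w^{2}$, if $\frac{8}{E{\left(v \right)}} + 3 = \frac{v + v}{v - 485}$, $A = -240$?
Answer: $- \frac{17771}{339} \approx -52.422$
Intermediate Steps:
$E{\left(v \right)} = \frac{8}{-3 + \frac{2 v}{-485 + v}}$ ($E{\left(v \right)} = \frac{8}{-3 + \frac{v + v}{v - 485}} = \frac{8}{-3 + \frac{2 v}{-485 + v}}$)
$E{\left(A \right)} - w^{2} = \frac{8 \left(485 - -240\right)}{-1455 - 240} - \left(-7\right)^{2} = \frac{8 \left(485 + 240\right)}{-1695} - 49 = 8 \left(- \frac{1}{1695}\right) 725 - 49 = - \frac{1160}{339} - 49 = - \frac{17771}{339}$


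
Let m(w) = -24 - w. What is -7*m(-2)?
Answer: 154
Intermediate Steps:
-7*m(-2) = -7*(-24 - 1*(-2)) = -7*(-24 + 2) = -7*(-22) = 154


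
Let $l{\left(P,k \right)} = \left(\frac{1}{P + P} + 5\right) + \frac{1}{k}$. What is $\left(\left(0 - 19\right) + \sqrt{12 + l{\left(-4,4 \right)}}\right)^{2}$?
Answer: $\frac{\left(-76 + \sqrt{274}\right)^{2}}{16} \approx 220.87$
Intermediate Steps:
$l{\left(P,k \right)} = 5 + \frac{1}{k} + \frac{1}{2 P}$ ($l{\left(P,k \right)} = \left(\frac{1}{2 P} + 5\right) + \frac{1}{k} = \left(5 + \frac{1}{2 P}\right) + \frac{1}{k} = 5 + \frac{1}{k} + \frac{1}{2 P}$)
$\left(\left(0 - 19\right) + \sqrt{12 + l{\left(-4,4 \right)}}\right)^{2} = \left(\left(0 - 19\right) + \sqrt{12 + \left(5 + \frac{1}{4} + \frac{1}{2 \left(-4\right)}\right)}\right)^{2} = \left(-19 + \sqrt{12 + \left(5 + \frac{1}{4} + \frac{1}{2} \left(- \frac{1}{4}\right)\right)}\right)^{2} = \left(-19 + \sqrt{12 + \left(5 + \frac{1}{4} - \frac{1}{8}\right)}\right)^{2} = \left(-19 + \sqrt{12 + \frac{41}{8}}\right)^{2} = \left(-19 + \sqrt{\frac{137}{8}}\right)^{2} = \left(-19 + \frac{\sqrt{274}}{4}\right)^{2}$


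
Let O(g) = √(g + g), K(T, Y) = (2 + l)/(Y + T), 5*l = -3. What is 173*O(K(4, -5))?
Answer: 173*I*√70/5 ≈ 289.48*I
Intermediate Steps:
l = -⅗ (l = (⅕)*(-3) = -⅗ ≈ -0.60000)
K(T, Y) = 7/(5*(T + Y)) (K(T, Y) = (2 - ⅗)/(Y + T) = 7/(5*(T + Y)))
O(g) = √2*√g (O(g) = √(2*g) = √2*√g)
173*O(K(4, -5)) = 173*(√2*√(7/(5*(4 - 5)))) = 173*(√2*√((7/5)/(-1))) = 173*(√2*√((7/5)*(-1))) = 173*(√2*√(-7/5)) = 173*(√2*(I*√35/5)) = 173*(I*√70/5) = 173*I*√70/5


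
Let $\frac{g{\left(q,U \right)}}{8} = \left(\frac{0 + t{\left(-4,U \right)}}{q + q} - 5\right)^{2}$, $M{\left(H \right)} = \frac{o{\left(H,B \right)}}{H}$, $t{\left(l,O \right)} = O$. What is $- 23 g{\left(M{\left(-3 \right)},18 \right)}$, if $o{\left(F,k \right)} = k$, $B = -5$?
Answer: $- \frac{736}{25} \approx -29.44$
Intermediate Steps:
$M{\left(H \right)} = - \frac{5}{H}$
$g{\left(q,U \right)} = 8 \left(-5 + \frac{U}{2 q}\right)^{2}$ ($g{\left(q,U \right)} = 8 \left(\frac{0 + U}{q + q} - 5\right)^{2} = 8 \left(\frac{U}{2 q} - 5\right)^{2} = 8 \left(-5 + \frac{U}{2 q}\right)^{2}$)
$- 23 g{\left(M{\left(-3 \right)},18 \right)} = - 23 \frac{2 \left(18 - 10 \left(- \frac{5}{-3}\right)\right)^{2}}{\frac{25}{9}} = - 23 \frac{2 \left(18 - 10 \left(\left(-5\right) \left(- \frac{1}{3}\right)\right)\right)^{2}}{\frac{25}{9}} = - 23 \frac{2 \left(18 - \frac{50}{3}\right)^{2}}{\frac{25}{9}} = - 23 \cdot 2 \cdot \frac{9}{25} \left(18 - \frac{50}{3}\right)^{2} = - 23 \cdot 2 \cdot \frac{9}{25} \left(\frac{4}{3}\right)^{2} = - 23 \cdot 2 \cdot \frac{9}{25} \cdot \frac{16}{9} = \left(-23\right) \frac{32}{25} = - \frac{736}{25}$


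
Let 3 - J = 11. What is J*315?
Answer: -2520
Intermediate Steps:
J = -8 (J = 3 - 1*11 = 3 - 11 = -8)
J*315 = -8*315 = -2520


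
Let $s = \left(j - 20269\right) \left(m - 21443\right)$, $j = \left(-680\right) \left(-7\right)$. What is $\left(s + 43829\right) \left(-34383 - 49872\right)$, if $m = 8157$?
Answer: $-17364652434765$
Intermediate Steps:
$j = 4760$
$s = 206052574$ ($s = \left(4760 - 20269\right) \left(8157 - 21443\right) = \left(-15509\right) \left(-13286\right) = 206052574$)
$\left(s + 43829\right) \left(-34383 - 49872\right) = \left(206052574 + 43829\right) \left(-34383 - 49872\right) = 206096403 \left(-84255\right) = -17364652434765$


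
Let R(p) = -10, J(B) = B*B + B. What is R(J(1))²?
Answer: 100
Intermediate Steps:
J(B) = B + B² (J(B) = B² + B = B + B²)
R(J(1))² = (-10)² = 100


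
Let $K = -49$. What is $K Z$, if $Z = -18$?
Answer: $882$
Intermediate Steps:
$K Z = \left(-49\right) \left(-18\right) = 882$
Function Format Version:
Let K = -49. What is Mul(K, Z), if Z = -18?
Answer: 882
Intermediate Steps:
Mul(K, Z) = Mul(-49, -18) = 882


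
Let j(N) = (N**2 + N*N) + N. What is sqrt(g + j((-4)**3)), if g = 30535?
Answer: 41*sqrt(23) ≈ 196.63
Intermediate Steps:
j(N) = N + 2*N**2 (j(N) = (N**2 + N**2) + N = 2*N**2 + N = N + 2*N**2)
sqrt(g + j((-4)**3)) = sqrt(30535 + (-4)**3*(1 + 2*(-4)**3)) = sqrt(30535 - 64*(1 + 2*(-64))) = sqrt(30535 - 64*(1 - 128)) = sqrt(30535 - 64*(-127)) = sqrt(30535 + 8128) = sqrt(38663) = 41*sqrt(23)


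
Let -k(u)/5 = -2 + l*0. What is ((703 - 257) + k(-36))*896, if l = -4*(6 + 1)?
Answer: 408576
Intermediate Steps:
l = -28 (l = -4*7 = -28)
k(u) = 10 (k(u) = -5*(-2 - 28*0) = -5*(-2 + 0) = -5*(-2) = 10)
((703 - 257) + k(-36))*896 = ((703 - 257) + 10)*896 = (446 + 10)*896 = 456*896 = 408576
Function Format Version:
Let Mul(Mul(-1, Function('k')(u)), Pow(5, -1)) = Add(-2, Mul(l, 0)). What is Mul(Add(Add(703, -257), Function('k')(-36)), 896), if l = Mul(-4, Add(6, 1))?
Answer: 408576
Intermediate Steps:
l = -28 (l = Mul(-4, 7) = -28)
Function('k')(u) = 10 (Function('k')(u) = Mul(-5, Add(-2, Mul(-28, 0))) = Mul(-5, Add(-2, 0)) = Mul(-5, -2) = 10)
Mul(Add(Add(703, -257), Function('k')(-36)), 896) = Mul(Add(Add(703, -257), 10), 896) = Mul(Add(446, 10), 896) = Mul(456, 896) = 408576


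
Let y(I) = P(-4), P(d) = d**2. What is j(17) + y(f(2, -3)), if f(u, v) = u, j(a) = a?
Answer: 33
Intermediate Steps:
y(I) = 16 (y(I) = (-4)**2 = 16)
j(17) + y(f(2, -3)) = 17 + 16 = 33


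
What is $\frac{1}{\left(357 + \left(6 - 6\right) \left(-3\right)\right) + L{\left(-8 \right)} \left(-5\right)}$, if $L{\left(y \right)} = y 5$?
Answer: $\frac{1}{557} \approx 0.0017953$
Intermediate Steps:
$L{\left(y \right)} = 5 y$
$\frac{1}{\left(357 + \left(6 - 6\right) \left(-3\right)\right) + L{\left(-8 \right)} \left(-5\right)} = \frac{1}{\left(357 + \left(6 - 6\right) \left(-3\right)\right) + 5 \left(-8\right) \left(-5\right)} = \frac{1}{\left(357 + 0 \left(-3\right)\right) - -200} = \frac{1}{\left(357 + 0\right) + 200} = \frac{1}{357 + 200} = \frac{1}{557}$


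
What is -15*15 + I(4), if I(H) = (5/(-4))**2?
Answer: -3575/16 ≈ -223.44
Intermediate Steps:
I(H) = 25/16 (I(H) = (5*(-1/4))**2 = (-5/4)**2 = 25/16)
-15*15 + I(4) = -15*15 + 25/16 = -225 + 25/16 = -3575/16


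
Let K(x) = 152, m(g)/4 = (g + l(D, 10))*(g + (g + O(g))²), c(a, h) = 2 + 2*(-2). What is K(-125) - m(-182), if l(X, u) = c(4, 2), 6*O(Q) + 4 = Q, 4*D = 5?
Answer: 33257784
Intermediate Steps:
D = 5/4 (D = (¼)*5 = 5/4 ≈ 1.2500)
O(Q) = -⅔ + Q/6
c(a, h) = -2 (c(a, h) = 2 - 4 = -2)
l(X, u) = -2
m(g) = 4*(-2 + g)*(g + (-⅔ + 7*g/6)²) (m(g) = 4*((g - 2)*(g + (g + (-⅔ + g/6))²)) = 4*((-2 + g)*(g + (-⅔ + 7*g/6)²)) = 4*(-2 + g)*(g + (-⅔ + 7*g/6)²))
K(-125) - m(-182) = 152 - (-32/9 - 118/9*(-182)² + (49/9)*(-182)³ + (56/9)*(-182)) = 152 - (-32/9 - 118/9*33124 + (49/9)*(-6028568) - 10192/9) = 152 - (-32/9 - 3908632/9 - 295399832/9 - 10192/9) = 152 - 1*(-33257632) = 152 + 33257632 = 33257784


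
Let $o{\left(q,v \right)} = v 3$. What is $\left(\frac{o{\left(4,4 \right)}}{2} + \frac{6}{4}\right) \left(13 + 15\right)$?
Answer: $210$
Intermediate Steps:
$o{\left(q,v \right)} = 3 v$
$\left(\frac{o{\left(4,4 \right)}}{2} + \frac{6}{4}\right) \left(13 + 15\right) = \left(\frac{3 \cdot 4}{2} + \frac{6}{4}\right) \left(13 + 15\right) = \left(12 \cdot \frac{1}{2} + 6 \cdot \frac{1}{4}\right) 28 = \left(6 + \frac{3}{2}\right) 28 = \frac{15}{2} \cdot 28 = 210$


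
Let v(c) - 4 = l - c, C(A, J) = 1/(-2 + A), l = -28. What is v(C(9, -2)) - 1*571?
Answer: -4166/7 ≈ -595.14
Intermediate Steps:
v(c) = -24 - c (v(c) = 4 + (-28 - c) = -24 - c)
v(C(9, -2)) - 1*571 = (-24 - 1/(-2 + 9)) - 1*571 = (-24 - 1/7) - 571 = (-24 - 1*⅐) - 571 = (-24 - ⅐) - 571 = -169/7 - 571 = -4166/7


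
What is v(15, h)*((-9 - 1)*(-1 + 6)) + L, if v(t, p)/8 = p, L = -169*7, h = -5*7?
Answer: 12817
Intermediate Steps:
h = -35
L = -1183
v(t, p) = 8*p
v(15, h)*((-9 - 1)*(-1 + 6)) + L = (8*(-35))*((-9 - 1)*(-1 + 6)) - 1183 = -(-2800)*5 - 1183 = -280*(-50) - 1183 = 14000 - 1183 = 12817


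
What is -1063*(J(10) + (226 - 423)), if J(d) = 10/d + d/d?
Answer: 207285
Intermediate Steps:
J(d) = 1 + 10/d (J(d) = 10/d + 1 = 1 + 10/d)
-1063*(J(10) + (226 - 423)) = -1063*((10 + 10)/10 + (226 - 423)) = -1063*((⅒)*20 - 197) = -1063*(2 - 197) = -1063*(-195) = 207285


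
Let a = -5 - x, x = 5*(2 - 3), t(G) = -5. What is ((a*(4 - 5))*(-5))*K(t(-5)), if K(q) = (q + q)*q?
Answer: 0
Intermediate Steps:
x = -5 (x = 5*(-1) = -5)
a = 0 (a = -5 - 1*(-5) = -5 + 5 = 0)
K(q) = 2*q² (K(q) = (2*q)*q = 2*q²)
((a*(4 - 5))*(-5))*K(t(-5)) = ((0*(4 - 5))*(-5))*(2*(-5)²) = ((0*(-1))*(-5))*(2*25) = (0*(-5))*50 = 0*50 = 0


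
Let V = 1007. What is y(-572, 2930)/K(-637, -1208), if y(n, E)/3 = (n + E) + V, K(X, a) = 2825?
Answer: 2019/565 ≈ 3.5735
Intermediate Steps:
y(n, E) = 3021 + 3*E + 3*n (y(n, E) = 3*((n + E) + 1007) = 3*((E + n) + 1007) = 3*(1007 + E + n) = 3021 + 3*E + 3*n)
y(-572, 2930)/K(-637, -1208) = (3021 + 3*2930 + 3*(-572))/2825 = (3021 + 8790 - 1716)*(1/2825) = 10095*(1/2825) = 2019/565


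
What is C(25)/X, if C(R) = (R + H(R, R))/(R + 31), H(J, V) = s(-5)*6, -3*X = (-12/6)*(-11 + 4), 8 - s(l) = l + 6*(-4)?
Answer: -741/784 ≈ -0.94515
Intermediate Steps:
s(l) = 32 - l (s(l) = 8 - (l + 6*(-4)) = 8 - (l - 24) = 8 - (-24 + l) = 8 + (24 - l) = 32 - l)
X = -14/3 (X = -(-12/6)*(-11 + 4)/3 = -(-12*⅙)*(-7)/3 = -(-2)*(-7)/3 = -⅓*14 = -14/3 ≈ -4.6667)
H(J, V) = 222 (H(J, V) = (32 - 1*(-5))*6 = (32 + 5)*6 = 37*6 = 222)
C(R) = (222 + R)/(31 + R) (C(R) = (R + 222)/(R + 31) = (222 + R)/(31 + R))
C(25)/X = ((222 + 25)/(31 + 25))/(-14/3) = (247/56)*(-3/14) = -741/784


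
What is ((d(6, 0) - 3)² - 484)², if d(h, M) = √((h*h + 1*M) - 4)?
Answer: 197401 + 21264*√2 ≈ 2.2747e+5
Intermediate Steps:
d(h, M) = √(-4 + M + h²) (d(h, M) = √((h² + M) - 4) = √((M + h²) - 4) = √(-4 + M + h²))
((d(6, 0) - 3)² - 484)² = ((√(-4 + 0 + 6²) - 3)² - 484)² = ((√(-4 + 0 + 36) - 3)² - 484)² = ((√32 - 3)² - 484)² = ((4*√2 - 3)² - 484)² = ((-3 + 4*√2)² - 484)² = (-484 + (-3 + 4*√2)²)²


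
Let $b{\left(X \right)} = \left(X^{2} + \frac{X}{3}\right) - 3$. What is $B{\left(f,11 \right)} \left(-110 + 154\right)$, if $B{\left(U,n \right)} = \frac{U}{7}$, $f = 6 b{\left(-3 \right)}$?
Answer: $\frac{1320}{7} \approx 188.57$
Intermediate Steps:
$b{\left(X \right)} = -3 + X^{2} + \frac{X}{3}$ ($b{\left(X \right)} = \left(X^{2} + \frac{X}{3}\right) - 3 = -3 + X^{2} + \frac{X}{3}$)
$f = 30$ ($f = 6 \left(-3 + \left(-3\right)^{2} + \frac{1}{3} \left(-3\right)\right) = 6 \left(-3 + 9 - 1\right) = 6 \cdot 5 = 30$)
$B{\left(U,n \right)} = \frac{U}{7}$ ($B{\left(U,n \right)} = U \frac{1}{7} = \frac{U}{7}$)
$B{\left(f,11 \right)} \left(-110 + 154\right) = \frac{1}{7} \cdot 30 \left(-110 + 154\right) = \frac{30}{7} \cdot 44 = \frac{1320}{7}$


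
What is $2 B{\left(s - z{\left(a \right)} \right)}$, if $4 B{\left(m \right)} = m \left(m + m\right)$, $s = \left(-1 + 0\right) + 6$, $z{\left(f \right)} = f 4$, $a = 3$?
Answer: $49$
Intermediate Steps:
$z{\left(f \right)} = 4 f$
$s = 5$ ($s = -1 + 6 = 5$)
$B{\left(m \right)} = \frac{m^{2}}{2}$ ($B{\left(m \right)} = \frac{m \left(m + m\right)}{4} = \frac{m 2 m}{4} = \frac{2 m^{2}}{4} = \frac{m^{2}}{2}$)
$2 B{\left(s - z{\left(a \right)} \right)} = 2 \frac{\left(5 - 4 \cdot 3\right)^{2}}{2} = 2 \frac{\left(5 - 12\right)^{2}}{2} = 2 \frac{\left(-7\right)^{2}}{2} = 2 \cdot \frac{1}{2} \cdot 49 = 2 \cdot \frac{49}{2} = 49$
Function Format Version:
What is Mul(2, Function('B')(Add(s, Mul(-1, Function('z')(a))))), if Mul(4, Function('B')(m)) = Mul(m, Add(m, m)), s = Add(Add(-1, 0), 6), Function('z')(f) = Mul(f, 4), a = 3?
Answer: 49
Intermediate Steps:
Function('z')(f) = Mul(4, f)
s = 5 (s = Add(-1, 6) = 5)
Function('B')(m) = Mul(Rational(1, 2), Pow(m, 2)) (Function('B')(m) = Mul(Rational(1, 4), Mul(m, Add(m, m))) = Mul(Rational(1, 4), Mul(m, Mul(2, m))) = Mul(Rational(1, 4), Mul(2, Pow(m, 2))) = Mul(Rational(1, 2), Pow(m, 2)))
Mul(2, Function('B')(Add(s, Mul(-1, Function('z')(a))))) = Mul(2, Mul(Rational(1, 2), Pow(Add(5, Mul(-1, Mul(4, 3))), 2))) = Mul(2, Mul(Rational(1, 2), Pow(Add(5, Mul(-1, 12)), 2))) = Mul(2, Mul(Rational(1, 2), Pow(Add(5, -12), 2))) = Mul(2, Mul(Rational(1, 2), Pow(-7, 2))) = Mul(2, Mul(Rational(1, 2), 49)) = Mul(2, Rational(49, 2)) = 49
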